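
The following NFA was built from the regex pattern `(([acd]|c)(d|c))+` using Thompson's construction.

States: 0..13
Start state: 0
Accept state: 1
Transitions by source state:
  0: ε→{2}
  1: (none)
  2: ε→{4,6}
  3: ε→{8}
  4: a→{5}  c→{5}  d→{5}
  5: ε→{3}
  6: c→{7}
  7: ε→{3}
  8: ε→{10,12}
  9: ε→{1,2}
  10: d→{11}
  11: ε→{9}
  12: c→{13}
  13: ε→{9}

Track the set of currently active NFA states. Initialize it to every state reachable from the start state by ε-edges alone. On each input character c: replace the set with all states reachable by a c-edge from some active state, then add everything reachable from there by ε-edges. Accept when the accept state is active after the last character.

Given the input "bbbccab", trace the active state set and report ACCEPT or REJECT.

S₀ = ε-closure({0}) = {0,2,4,6}
'b' @ 1: {}  — state set empty
rest 'bbccab' ignored (set empty)
final: {}; accept 1 not in set

Answer: REJECT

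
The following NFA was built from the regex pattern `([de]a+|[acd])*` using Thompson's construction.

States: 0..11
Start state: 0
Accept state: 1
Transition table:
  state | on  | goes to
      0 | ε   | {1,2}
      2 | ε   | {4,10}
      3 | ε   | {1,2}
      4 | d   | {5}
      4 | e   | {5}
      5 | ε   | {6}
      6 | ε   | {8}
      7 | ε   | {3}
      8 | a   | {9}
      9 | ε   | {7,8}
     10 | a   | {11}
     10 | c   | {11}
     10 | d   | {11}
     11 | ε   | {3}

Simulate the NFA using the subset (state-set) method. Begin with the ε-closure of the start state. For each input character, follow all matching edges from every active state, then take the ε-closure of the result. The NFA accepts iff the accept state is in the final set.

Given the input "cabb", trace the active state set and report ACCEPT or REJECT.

S₀ = ε-closure({0}) = {0,1,2,4,10}
'c' @ 1: {1,2,3,4,10,11}  [accepting]
'a' @ 2: {1,2,3,4,10,11}  [accepting]
'b' @ 3: {}  — state set empty
rest 'b' ignored (set empty)
final: {}; accept 1 not in set

Answer: REJECT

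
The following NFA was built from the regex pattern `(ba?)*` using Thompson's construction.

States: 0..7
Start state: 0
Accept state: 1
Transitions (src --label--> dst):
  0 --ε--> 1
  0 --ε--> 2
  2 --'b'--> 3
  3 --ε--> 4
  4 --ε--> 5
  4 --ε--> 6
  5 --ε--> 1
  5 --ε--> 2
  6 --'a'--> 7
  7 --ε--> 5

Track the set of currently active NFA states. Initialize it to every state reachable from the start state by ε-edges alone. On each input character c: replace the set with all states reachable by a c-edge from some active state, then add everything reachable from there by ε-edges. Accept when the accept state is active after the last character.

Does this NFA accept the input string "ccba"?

start: ε-closure({0}) = {0,1,2}
'c' @ 1: {}  — dead — no transitions
rest 'cba' ignored (set empty)
after full input: {}  (accept=1 not in)

Answer: REJECT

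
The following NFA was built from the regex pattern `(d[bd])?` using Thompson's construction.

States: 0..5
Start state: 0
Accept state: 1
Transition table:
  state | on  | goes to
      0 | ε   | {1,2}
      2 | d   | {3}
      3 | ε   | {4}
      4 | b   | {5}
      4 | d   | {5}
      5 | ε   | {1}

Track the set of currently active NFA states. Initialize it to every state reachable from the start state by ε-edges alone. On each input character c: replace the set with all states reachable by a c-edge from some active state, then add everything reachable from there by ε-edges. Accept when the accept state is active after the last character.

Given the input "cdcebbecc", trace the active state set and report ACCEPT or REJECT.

start: ε-closure({0}) = {0,1,2}
'c' @ 1: {}  — no active states
rest 'dcebbecc' ignored (set empty)
after full input: {}  (accept=1 not in)

Answer: REJECT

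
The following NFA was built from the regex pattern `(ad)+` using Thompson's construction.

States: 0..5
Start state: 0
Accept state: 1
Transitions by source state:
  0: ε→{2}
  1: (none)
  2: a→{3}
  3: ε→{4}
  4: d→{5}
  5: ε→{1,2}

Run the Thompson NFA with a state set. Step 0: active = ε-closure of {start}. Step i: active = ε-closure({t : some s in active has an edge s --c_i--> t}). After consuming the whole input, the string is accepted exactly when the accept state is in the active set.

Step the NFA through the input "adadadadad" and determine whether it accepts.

start: ε-closure({0}) = {0,2}
'a' @ 1: {3,4}
'd' @ 2: {1,2,5}  ✓accept
'a' @ 3: {3,4}
'd' @ 4: {1,2,5}  ✓accept
'a' @ 5: {3,4}
'd' @ 6: {1,2,5}  ✓accept
'a' @ 7: {3,4}
'd' @ 8: {1,2,5}  ✓accept
'a' @ 9: {3,4}
'd' @ 10: {1,2,5}  ✓accept
after full input: {1,2,5}  (accept=1 in)

Answer: ACCEPT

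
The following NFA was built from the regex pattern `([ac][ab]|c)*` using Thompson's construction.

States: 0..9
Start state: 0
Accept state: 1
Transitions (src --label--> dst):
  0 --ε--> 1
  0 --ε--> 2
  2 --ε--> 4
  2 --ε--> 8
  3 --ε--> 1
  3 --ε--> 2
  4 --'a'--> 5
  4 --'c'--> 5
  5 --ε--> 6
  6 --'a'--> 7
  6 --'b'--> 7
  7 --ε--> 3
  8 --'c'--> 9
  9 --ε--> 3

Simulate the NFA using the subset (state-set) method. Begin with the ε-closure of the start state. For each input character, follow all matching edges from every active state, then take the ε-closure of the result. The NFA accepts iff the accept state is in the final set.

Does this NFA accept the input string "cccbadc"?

initial (ε-close {0}): {0,1,2,4,8}
'c' @ 1: {1,2,3,4,5,6,8,9}  ✓accept
'c' @ 2: {1,2,3,4,5,6,8,9}  ✓accept
'c' @ 3: {1,2,3,4,5,6,8,9}  ✓accept
'b' @ 4: {1,2,3,4,7,8}  ✓accept
'a' @ 5: {5,6}
'd' @ 6: {}  — state set empty
rest 'c' ignored (set empty)
end set {} — state 1 not in

Answer: REJECT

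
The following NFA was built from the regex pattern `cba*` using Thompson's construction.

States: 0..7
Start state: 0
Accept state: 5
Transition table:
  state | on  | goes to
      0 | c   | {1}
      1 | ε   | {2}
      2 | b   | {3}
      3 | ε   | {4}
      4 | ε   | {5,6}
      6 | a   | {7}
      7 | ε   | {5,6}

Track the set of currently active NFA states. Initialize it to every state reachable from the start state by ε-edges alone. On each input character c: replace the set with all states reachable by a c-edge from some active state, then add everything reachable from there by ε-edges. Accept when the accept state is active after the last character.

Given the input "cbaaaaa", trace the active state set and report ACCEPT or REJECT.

S₀ = ε-closure({0}) = {0}
'c' @ 1: {1,2}
'b' @ 2: {3,4,5,6}  (accept∈set)
'a' @ 3: {5,6,7}  (accept∈set)
'a' @ 4: {5,6,7}  (accept∈set)
'a' @ 5: {5,6,7}  (accept∈set)
'a' @ 6: {5,6,7}  (accept∈set)
'a' @ 7: {5,6,7}  (accept∈set)
after full input: {5,6,7}  (accept=5 in)

Answer: ACCEPT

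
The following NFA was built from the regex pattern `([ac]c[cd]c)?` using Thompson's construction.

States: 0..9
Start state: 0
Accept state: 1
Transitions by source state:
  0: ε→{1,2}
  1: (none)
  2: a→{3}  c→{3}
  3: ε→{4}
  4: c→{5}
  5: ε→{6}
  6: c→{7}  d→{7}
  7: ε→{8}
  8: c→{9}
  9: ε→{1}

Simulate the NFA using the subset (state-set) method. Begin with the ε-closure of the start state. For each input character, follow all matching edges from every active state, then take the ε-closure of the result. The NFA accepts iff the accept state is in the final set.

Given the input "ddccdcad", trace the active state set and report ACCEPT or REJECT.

Answer: REJECT

Steps:
initial (ε-close {0}): {0,1,2}
'd' @ 1: {}  — state set empty
rest 'dccdcad' ignored (set empty)
after full input: {}  (accept=1 not in)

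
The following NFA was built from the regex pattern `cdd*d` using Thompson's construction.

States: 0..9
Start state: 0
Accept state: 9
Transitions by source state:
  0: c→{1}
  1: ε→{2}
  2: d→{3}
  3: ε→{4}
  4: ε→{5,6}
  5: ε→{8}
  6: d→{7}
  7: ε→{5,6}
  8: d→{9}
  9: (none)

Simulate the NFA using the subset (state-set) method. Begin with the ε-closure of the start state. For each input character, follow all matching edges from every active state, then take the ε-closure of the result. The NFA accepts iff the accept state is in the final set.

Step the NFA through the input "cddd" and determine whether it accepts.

Answer: ACCEPT

Steps:
initial (ε-close {0}): {0}
'c' @ 1: {1,2}
'd' @ 2: {3,4,5,6,8}
'd' @ 3: {5,6,7,8,9}  [accepting]
'd' @ 4: {5,6,7,8,9}  [accepting]
final: {5,6,7,8,9}; accept 9 in set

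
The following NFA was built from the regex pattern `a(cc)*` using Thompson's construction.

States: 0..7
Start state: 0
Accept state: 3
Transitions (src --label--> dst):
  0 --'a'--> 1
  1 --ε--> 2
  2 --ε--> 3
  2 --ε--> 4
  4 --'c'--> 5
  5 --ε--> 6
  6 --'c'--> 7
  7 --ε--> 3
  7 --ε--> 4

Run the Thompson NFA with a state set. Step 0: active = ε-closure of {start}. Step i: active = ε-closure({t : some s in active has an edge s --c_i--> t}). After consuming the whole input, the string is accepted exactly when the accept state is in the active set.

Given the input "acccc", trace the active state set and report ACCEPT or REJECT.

Answer: ACCEPT

Steps:
S₀ = ε-closure({0}) = {0}
'a' @ 1: {1,2,3,4}  [accepting]
'c' @ 2: {5,6}
'c' @ 3: {3,4,7}  [accepting]
'c' @ 4: {5,6}
'c' @ 5: {3,4,7}  [accepting]
final: {3,4,7}; accept 3 in set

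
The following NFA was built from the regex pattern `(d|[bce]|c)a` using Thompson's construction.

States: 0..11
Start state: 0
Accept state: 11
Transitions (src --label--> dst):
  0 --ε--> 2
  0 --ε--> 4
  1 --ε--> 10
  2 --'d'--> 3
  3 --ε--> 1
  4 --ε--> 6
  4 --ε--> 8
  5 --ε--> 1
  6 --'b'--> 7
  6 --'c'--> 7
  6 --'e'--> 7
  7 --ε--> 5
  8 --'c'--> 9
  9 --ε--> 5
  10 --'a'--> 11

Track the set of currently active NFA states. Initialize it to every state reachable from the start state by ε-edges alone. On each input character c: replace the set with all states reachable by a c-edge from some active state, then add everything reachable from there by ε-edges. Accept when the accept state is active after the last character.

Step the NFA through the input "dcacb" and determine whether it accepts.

S₀ = ε-closure({0}) = {0,2,4,6,8}
'd' @ 1: {1,3,10}
'c' @ 2: {}  — dead — no transitions
rest 'acb' ignored (set empty)
after full input: {}  (accept=11 not in)

Answer: REJECT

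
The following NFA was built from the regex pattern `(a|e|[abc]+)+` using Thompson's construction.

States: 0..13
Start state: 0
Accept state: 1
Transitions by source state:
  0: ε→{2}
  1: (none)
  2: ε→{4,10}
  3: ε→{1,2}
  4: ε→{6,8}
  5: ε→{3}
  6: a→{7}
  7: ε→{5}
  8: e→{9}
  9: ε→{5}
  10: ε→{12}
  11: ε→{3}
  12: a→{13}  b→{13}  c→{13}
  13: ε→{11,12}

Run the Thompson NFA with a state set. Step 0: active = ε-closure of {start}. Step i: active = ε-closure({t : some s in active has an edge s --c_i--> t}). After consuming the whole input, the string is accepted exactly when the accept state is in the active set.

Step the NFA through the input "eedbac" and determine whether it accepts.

S₀ = ε-closure({0}) = {0,2,4,6,8,10,12}
'e' @ 1: {1,2,3,4,5,6,8,9,10,12}  ✓accept
'e' @ 2: {1,2,3,4,5,6,8,9,10,12}  ✓accept
'd' @ 3: {}  — dead — no transitions
rest 'bac' ignored (set empty)
end set {} — state 1 not in

Answer: REJECT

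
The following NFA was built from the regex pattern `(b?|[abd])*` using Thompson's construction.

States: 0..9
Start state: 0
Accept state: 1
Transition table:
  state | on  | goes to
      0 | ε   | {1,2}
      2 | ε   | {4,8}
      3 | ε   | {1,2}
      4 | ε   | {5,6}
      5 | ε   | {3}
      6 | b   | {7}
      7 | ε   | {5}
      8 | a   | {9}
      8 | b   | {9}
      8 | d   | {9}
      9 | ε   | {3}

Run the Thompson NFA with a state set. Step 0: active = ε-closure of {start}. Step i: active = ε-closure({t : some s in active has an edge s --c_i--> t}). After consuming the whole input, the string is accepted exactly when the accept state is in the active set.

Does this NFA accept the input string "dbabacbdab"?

Answer: REJECT

Derivation:
start: ε-closure({0}) = {0,1,2,3,4,5,6,8}
'd' @ 1: {1,2,3,4,5,6,8,9}  ✓accept
'b' @ 2: {1,2,3,4,5,6,7,8,9}  ✓accept
'a' @ 3: {1,2,3,4,5,6,8,9}  ✓accept
'b' @ 4: {1,2,3,4,5,6,7,8,9}  ✓accept
'a' @ 5: {1,2,3,4,5,6,8,9}  ✓accept
'c' @ 6: {}  — dead — no transitions
rest 'bdab' ignored (set empty)
end set {} — state 1 not in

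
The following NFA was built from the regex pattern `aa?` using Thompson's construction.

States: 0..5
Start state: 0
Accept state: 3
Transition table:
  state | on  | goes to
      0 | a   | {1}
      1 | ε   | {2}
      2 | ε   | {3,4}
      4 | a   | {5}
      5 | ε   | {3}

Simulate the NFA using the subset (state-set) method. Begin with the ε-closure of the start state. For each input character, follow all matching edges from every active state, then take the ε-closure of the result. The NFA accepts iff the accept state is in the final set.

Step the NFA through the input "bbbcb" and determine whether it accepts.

start: ε-closure({0}) = {0}
'b' @ 1: {}  — no active states
rest 'bbcb' ignored (set empty)
after full input: {}  (accept=3 not in)

Answer: REJECT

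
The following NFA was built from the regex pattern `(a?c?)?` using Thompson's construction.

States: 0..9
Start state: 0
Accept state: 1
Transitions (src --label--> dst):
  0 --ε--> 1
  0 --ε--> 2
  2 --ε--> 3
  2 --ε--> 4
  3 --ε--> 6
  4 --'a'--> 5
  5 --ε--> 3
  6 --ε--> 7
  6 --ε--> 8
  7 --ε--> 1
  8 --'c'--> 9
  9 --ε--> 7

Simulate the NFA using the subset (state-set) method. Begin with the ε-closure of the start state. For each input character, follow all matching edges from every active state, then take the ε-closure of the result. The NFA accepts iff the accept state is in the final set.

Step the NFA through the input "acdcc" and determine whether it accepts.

initial (ε-close {0}): {0,1,2,3,4,6,7,8}
'a' @ 1: {1,3,5,6,7,8}  [accepting]
'c' @ 2: {1,7,9}  [accepting]
'd' @ 3: {}  — dead — no transitions
rest 'cc' ignored (set empty)
end set {} — state 1 not in

Answer: REJECT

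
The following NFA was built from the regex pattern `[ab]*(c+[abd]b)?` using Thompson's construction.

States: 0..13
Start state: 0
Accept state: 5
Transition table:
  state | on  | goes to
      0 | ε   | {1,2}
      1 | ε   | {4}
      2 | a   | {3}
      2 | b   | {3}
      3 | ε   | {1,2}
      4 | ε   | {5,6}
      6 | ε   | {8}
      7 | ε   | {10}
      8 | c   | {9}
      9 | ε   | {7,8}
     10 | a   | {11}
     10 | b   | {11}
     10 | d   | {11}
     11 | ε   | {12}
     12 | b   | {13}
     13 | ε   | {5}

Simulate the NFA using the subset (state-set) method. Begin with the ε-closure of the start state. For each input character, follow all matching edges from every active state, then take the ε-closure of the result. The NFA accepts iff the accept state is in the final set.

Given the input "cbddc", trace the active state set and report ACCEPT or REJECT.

S₀ = ε-closure({0}) = {0,1,2,4,5,6,8}
'c' @ 1: {7,8,9,10}
'b' @ 2: {11,12}
'd' @ 3: {}  — no active states
rest 'dc' ignored (set empty)
final: {}; accept 5 not in set

Answer: REJECT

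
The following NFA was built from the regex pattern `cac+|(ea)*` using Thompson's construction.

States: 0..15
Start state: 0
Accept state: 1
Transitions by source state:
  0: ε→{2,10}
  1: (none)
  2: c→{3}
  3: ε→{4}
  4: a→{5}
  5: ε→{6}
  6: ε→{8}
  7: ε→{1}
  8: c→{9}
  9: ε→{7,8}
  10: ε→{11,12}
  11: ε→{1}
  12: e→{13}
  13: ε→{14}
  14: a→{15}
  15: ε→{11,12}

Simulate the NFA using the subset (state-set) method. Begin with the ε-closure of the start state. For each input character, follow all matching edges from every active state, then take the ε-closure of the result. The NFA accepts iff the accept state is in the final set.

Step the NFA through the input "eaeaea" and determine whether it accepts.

Answer: ACCEPT

Trace:
start: ε-closure({0}) = {0,1,2,10,11,12}
'e' @ 1: {13,14}
'a' @ 2: {1,11,12,15}  ✓accept
'e' @ 3: {13,14}
'a' @ 4: {1,11,12,15}  ✓accept
'e' @ 5: {13,14}
'a' @ 6: {1,11,12,15}  ✓accept
final: {1,11,12,15}; accept 1 in set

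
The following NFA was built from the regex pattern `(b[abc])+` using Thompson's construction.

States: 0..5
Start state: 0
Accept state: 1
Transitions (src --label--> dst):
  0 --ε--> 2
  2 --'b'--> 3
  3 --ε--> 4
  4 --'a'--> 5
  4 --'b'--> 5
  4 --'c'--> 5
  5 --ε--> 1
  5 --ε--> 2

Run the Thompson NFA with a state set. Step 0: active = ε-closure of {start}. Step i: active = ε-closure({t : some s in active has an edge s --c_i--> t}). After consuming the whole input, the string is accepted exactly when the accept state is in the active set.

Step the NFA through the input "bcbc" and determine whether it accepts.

Answer: ACCEPT

Derivation:
initial (ε-close {0}): {0,2}
'b' @ 1: {3,4}
'c' @ 2: {1,2,5}  (accept∈set)
'b' @ 3: {3,4}
'c' @ 4: {1,2,5}  (accept∈set)
end set {1,2,5} — state 1 in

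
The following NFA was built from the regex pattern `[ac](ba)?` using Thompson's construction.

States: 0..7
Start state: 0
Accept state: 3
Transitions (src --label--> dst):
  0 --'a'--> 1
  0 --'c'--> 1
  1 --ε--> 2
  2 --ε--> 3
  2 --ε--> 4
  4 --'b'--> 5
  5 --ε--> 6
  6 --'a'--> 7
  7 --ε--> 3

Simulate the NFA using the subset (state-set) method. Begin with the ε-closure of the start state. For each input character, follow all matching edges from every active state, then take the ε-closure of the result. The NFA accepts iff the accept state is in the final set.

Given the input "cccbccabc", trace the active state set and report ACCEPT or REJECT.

start: ε-closure({0}) = {0}
'c' @ 1: {1,2,3,4}  [accepting]
'c' @ 2: {}  — state set empty
rest 'cbccabc' ignored (set empty)
final: {}; accept 3 not in set

Answer: REJECT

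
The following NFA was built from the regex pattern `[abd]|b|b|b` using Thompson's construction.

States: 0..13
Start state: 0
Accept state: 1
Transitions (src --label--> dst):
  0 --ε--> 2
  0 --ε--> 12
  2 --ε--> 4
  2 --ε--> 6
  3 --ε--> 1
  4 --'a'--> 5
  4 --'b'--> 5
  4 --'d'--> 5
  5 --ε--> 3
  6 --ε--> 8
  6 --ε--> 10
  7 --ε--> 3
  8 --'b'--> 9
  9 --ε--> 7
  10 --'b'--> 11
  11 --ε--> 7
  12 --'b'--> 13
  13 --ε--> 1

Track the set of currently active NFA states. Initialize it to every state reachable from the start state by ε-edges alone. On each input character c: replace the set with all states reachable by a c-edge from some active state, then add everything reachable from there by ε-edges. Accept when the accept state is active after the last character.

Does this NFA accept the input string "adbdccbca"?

Answer: REJECT

Trace:
S₀ = ε-closure({0}) = {0,2,4,6,8,10,12}
'a' @ 1: {1,3,5}  (accept∈set)
'd' @ 2: {}  — no active states
rest 'bdccbca' ignored (set empty)
final: {}; accept 1 not in set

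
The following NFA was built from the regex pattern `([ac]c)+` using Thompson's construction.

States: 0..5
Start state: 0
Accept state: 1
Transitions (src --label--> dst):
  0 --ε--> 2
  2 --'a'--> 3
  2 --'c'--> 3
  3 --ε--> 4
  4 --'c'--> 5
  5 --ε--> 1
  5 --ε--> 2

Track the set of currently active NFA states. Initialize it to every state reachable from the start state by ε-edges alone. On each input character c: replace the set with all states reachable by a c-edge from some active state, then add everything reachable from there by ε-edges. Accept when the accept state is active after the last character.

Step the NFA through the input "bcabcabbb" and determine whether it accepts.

Answer: REJECT

Trace:
S₀ = ε-closure({0}) = {0,2}
'b' @ 1: {}  — state set empty
rest 'cabcabbb' ignored (set empty)
end set {} — state 1 not in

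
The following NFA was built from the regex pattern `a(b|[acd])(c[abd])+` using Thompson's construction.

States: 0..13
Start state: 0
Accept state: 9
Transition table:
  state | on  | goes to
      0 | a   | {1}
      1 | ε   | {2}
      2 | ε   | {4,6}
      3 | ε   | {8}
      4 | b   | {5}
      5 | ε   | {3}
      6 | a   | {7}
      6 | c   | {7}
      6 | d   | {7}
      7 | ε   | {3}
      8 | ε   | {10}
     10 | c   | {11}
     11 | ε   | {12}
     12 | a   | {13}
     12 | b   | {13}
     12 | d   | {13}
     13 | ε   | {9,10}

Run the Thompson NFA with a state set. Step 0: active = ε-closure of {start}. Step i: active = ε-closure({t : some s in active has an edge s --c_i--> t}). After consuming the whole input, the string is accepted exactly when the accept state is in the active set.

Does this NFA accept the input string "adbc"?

Answer: REJECT

Steps:
start: ε-closure({0}) = {0}
'a' @ 1: {1,2,4,6}
'd' @ 2: {3,7,8,10}
'b' @ 3: {}  — state set empty
rest 'c' ignored (set empty)
final: {}; accept 9 not in set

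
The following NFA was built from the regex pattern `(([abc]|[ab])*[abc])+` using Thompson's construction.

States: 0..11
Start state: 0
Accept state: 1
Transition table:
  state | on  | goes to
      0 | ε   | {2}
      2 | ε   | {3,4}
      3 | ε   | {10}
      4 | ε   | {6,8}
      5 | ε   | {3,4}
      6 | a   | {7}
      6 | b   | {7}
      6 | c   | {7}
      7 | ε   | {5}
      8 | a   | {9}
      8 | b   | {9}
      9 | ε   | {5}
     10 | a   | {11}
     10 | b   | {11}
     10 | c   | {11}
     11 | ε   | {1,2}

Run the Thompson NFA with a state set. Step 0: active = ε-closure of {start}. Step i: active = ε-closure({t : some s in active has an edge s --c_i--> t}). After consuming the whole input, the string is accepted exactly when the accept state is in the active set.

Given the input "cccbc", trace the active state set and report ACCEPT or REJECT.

start: ε-closure({0}) = {0,2,3,4,6,8,10}
'c' @ 1: {1,2,3,4,5,6,7,8,10,11}  (accept∈set)
'c' @ 2: {1,2,3,4,5,6,7,8,10,11}  (accept∈set)
'c' @ 3: {1,2,3,4,5,6,7,8,10,11}  (accept∈set)
'b' @ 4: {1,2,3,4,5,6,7,8,9,10,11}  (accept∈set)
'c' @ 5: {1,2,3,4,5,6,7,8,10,11}  (accept∈set)
final: {1,2,3,4,5,6,7,8,10,11}; accept 1 in set

Answer: ACCEPT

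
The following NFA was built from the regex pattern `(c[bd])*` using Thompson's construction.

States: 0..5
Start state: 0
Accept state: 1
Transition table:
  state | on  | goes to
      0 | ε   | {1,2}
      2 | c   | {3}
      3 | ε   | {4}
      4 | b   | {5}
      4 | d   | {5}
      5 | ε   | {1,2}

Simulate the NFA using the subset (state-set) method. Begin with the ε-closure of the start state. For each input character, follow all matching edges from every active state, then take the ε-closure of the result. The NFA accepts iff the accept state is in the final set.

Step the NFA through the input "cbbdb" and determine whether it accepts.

initial (ε-close {0}): {0,1,2}
'c' @ 1: {3,4}
'b' @ 2: {1,2,5}  ✓accept
'b' @ 3: {}  — no active states
rest 'db' ignored (set empty)
final: {}; accept 1 not in set

Answer: REJECT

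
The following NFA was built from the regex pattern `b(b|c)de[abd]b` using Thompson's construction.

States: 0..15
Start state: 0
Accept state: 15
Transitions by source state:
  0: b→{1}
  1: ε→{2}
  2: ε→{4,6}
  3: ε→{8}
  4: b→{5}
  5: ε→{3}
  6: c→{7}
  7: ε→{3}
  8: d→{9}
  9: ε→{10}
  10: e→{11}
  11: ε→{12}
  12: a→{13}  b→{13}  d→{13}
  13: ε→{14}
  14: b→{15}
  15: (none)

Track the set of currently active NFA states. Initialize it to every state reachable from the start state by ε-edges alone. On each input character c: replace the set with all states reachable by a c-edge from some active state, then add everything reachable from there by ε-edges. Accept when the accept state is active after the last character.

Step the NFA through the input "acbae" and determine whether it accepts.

initial (ε-close {0}): {0}
'a' @ 1: {}  — state set empty
rest 'cbae' ignored (set empty)
end set {} — state 15 not in

Answer: REJECT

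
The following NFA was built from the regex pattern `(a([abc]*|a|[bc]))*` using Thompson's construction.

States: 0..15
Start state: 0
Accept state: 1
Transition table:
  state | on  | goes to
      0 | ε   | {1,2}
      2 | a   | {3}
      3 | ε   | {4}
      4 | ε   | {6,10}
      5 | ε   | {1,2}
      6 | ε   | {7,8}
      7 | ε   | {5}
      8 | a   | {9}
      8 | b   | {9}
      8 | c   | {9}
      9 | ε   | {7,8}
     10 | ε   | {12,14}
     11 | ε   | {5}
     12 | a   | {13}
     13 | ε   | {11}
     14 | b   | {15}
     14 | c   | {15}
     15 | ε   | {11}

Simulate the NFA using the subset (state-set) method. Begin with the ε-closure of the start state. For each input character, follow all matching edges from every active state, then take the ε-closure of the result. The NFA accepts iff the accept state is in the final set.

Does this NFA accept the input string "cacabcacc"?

start: ε-closure({0}) = {0,1,2}
'c' @ 1: {}  — no active states
rest 'acabcacc' ignored (set empty)
final: {}; accept 1 not in set

Answer: REJECT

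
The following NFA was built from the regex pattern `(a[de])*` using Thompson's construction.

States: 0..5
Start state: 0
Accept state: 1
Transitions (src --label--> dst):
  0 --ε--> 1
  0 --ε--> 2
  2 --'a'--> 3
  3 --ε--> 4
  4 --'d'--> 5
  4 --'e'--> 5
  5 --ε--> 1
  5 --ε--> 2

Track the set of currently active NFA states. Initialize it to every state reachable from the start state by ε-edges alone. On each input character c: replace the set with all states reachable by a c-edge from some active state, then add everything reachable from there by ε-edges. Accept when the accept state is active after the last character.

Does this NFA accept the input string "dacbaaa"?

initial (ε-close {0}): {0,1,2}
'd' @ 1: {}  — dead — no transitions
rest 'acbaaa' ignored (set empty)
after full input: {}  (accept=1 not in)

Answer: REJECT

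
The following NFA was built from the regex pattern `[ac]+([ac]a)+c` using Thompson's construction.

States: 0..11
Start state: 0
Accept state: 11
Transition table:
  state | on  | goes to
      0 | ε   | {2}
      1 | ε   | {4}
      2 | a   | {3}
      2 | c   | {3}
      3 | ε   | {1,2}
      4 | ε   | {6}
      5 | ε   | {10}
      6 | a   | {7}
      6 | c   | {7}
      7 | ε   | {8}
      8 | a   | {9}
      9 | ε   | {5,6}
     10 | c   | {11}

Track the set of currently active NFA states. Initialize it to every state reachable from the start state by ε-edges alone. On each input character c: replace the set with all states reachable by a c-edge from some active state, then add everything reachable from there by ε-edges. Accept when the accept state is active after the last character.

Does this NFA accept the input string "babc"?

initial (ε-close {0}): {0,2}
'b' @ 1: {}  — no active states
rest 'abc' ignored (set empty)
end set {} — state 11 not in

Answer: REJECT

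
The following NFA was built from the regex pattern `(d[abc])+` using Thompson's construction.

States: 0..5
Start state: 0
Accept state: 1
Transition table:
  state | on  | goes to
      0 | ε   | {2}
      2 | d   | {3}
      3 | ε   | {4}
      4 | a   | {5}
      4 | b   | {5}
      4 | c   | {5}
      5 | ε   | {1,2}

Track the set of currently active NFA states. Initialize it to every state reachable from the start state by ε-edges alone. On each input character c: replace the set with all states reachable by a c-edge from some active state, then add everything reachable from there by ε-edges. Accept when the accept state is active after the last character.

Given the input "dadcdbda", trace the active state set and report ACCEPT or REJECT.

Answer: ACCEPT

Trace:
start: ε-closure({0}) = {0,2}
'd' @ 1: {3,4}
'a' @ 2: {1,2,5}  [accepting]
'd' @ 3: {3,4}
'c' @ 4: {1,2,5}  [accepting]
'd' @ 5: {3,4}
'b' @ 6: {1,2,5}  [accepting]
'd' @ 7: {3,4}
'a' @ 8: {1,2,5}  [accepting]
final: {1,2,5}; accept 1 in set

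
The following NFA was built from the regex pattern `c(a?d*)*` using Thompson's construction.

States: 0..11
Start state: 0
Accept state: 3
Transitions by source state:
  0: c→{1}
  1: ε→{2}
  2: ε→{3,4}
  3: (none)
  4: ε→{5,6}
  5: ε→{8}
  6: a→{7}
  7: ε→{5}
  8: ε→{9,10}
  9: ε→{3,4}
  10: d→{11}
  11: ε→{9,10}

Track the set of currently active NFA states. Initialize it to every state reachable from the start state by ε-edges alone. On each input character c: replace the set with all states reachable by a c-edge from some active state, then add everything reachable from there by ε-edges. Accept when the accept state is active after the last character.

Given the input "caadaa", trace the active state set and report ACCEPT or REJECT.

Answer: ACCEPT

Steps:
start: ε-closure({0}) = {0}
'c' @ 1: {1,2,3,4,5,6,8,9,10}  (accept∈set)
'a' @ 2: {3,4,5,6,7,8,9,10}  (accept∈set)
'a' @ 3: {3,4,5,6,7,8,9,10}  (accept∈set)
'd' @ 4: {3,4,5,6,8,9,10,11}  (accept∈set)
'a' @ 5: {3,4,5,6,7,8,9,10}  (accept∈set)
'a' @ 6: {3,4,5,6,7,8,9,10}  (accept∈set)
after full input: {3,4,5,6,7,8,9,10}  (accept=3 in)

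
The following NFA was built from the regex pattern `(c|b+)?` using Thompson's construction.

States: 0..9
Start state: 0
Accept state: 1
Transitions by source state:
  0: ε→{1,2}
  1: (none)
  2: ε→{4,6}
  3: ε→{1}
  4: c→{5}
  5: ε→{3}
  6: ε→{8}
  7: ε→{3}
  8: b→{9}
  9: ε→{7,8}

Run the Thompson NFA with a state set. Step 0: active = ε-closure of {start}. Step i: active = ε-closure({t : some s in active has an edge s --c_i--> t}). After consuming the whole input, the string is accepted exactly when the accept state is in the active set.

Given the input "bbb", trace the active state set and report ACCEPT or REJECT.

initial (ε-close {0}): {0,1,2,4,6,8}
'b' @ 1: {1,3,7,8,9}  [accepting]
'b' @ 2: {1,3,7,8,9}  [accepting]
'b' @ 3: {1,3,7,8,9}  [accepting]
after full input: {1,3,7,8,9}  (accept=1 in)

Answer: ACCEPT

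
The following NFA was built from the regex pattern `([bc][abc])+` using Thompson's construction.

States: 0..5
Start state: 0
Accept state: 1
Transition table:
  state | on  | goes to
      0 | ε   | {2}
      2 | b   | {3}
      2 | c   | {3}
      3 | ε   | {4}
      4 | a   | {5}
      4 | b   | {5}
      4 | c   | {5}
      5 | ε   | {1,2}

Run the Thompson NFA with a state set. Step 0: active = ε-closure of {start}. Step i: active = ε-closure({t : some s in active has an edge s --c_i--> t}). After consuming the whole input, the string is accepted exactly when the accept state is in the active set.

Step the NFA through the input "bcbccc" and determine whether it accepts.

Answer: ACCEPT

Derivation:
start: ε-closure({0}) = {0,2}
'b' @ 1: {3,4}
'c' @ 2: {1,2,5}  [accepting]
'b' @ 3: {3,4}
'c' @ 4: {1,2,5}  [accepting]
'c' @ 5: {3,4}
'c' @ 6: {1,2,5}  [accepting]
final: {1,2,5}; accept 1 in set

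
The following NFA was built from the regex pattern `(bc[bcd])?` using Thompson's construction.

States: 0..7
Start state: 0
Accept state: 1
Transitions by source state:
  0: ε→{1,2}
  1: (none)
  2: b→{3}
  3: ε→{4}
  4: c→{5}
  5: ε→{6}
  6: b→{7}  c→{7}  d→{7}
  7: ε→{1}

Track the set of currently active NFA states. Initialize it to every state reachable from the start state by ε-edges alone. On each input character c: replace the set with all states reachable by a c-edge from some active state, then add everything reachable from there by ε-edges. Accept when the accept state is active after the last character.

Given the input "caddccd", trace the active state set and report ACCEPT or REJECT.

Answer: REJECT

Steps:
initial (ε-close {0}): {0,1,2}
'c' @ 1: {}  — dead — no transitions
rest 'addccd' ignored (set empty)
end set {} — state 1 not in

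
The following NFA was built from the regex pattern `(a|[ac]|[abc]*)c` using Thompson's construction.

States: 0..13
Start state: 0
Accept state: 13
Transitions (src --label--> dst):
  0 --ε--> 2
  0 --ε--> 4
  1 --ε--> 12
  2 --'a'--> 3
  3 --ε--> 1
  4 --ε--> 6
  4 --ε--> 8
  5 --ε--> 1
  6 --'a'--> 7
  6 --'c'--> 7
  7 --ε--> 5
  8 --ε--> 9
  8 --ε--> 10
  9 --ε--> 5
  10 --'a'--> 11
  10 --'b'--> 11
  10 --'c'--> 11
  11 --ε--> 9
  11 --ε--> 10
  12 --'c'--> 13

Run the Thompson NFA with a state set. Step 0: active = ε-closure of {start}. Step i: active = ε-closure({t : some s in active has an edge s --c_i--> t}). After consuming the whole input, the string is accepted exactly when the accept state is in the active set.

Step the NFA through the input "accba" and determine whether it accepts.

Answer: REJECT

Derivation:
S₀ = ε-closure({0}) = {0,1,2,4,5,6,8,9,10,12}
'a' @ 1: {1,3,5,7,9,10,11,12}
'c' @ 2: {1,5,9,10,11,12,13}  [accepting]
'c' @ 3: {1,5,9,10,11,12,13}  [accepting]
'b' @ 4: {1,5,9,10,11,12}
'a' @ 5: {1,5,9,10,11,12}
after full input: {1,5,9,10,11,12}  (accept=13 not in)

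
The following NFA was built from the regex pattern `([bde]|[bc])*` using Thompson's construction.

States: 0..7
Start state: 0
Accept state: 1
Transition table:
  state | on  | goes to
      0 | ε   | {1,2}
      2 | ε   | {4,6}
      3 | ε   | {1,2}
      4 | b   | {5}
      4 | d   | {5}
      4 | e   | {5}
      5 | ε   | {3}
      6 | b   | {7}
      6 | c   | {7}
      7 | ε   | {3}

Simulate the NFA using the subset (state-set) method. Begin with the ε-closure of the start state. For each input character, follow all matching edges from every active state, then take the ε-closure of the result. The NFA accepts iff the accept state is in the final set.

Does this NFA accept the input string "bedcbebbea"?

Answer: REJECT

Derivation:
S₀ = ε-closure({0}) = {0,1,2,4,6}
'b' @ 1: {1,2,3,4,5,6,7}  (accept∈set)
'e' @ 2: {1,2,3,4,5,6}  (accept∈set)
'd' @ 3: {1,2,3,4,5,6}  (accept∈set)
'c' @ 4: {1,2,3,4,6,7}  (accept∈set)
'b' @ 5: {1,2,3,4,5,6,7}  (accept∈set)
'e' @ 6: {1,2,3,4,5,6}  (accept∈set)
'b' @ 7: {1,2,3,4,5,6,7}  (accept∈set)
'b' @ 8: {1,2,3,4,5,6,7}  (accept∈set)
'e' @ 9: {1,2,3,4,5,6}  (accept∈set)
'a' @ 10: {}  — state set empty
end set {} — state 1 not in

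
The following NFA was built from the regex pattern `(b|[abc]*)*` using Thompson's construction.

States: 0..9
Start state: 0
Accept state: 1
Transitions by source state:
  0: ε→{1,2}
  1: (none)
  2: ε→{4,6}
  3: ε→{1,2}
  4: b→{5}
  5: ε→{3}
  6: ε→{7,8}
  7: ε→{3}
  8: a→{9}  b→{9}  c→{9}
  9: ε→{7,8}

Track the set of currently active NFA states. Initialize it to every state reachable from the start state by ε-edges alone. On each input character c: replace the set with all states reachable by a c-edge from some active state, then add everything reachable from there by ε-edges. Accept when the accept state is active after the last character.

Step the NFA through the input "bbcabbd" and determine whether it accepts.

start: ε-closure({0}) = {0,1,2,3,4,6,7,8}
'b' @ 1: {1,2,3,4,5,6,7,8,9}  (accept∈set)
'b' @ 2: {1,2,3,4,5,6,7,8,9}  (accept∈set)
'c' @ 3: {1,2,3,4,6,7,8,9}  (accept∈set)
'a' @ 4: {1,2,3,4,6,7,8,9}  (accept∈set)
'b' @ 5: {1,2,3,4,5,6,7,8,9}  (accept∈set)
'b' @ 6: {1,2,3,4,5,6,7,8,9}  (accept∈set)
'd' @ 7: {}  — state set empty
end set {} — state 1 not in

Answer: REJECT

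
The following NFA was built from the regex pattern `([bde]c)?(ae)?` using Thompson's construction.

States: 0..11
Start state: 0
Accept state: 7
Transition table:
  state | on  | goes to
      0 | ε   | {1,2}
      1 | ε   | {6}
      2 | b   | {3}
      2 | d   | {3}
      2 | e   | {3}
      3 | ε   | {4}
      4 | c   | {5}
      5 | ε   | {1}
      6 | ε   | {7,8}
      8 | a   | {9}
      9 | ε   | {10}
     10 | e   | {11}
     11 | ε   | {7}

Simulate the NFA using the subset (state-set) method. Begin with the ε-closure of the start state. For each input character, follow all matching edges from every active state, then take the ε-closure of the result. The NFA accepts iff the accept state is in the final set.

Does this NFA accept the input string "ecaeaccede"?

Answer: REJECT

Derivation:
initial (ε-close {0}): {0,1,2,6,7,8}
'e' @ 1: {3,4}
'c' @ 2: {1,5,6,7,8}  (accept∈set)
'a' @ 3: {9,10}
'e' @ 4: {7,11}  (accept∈set)
'a' @ 5: {}  — dead — no transitions
rest 'ccede' ignored (set empty)
after full input: {}  (accept=7 not in)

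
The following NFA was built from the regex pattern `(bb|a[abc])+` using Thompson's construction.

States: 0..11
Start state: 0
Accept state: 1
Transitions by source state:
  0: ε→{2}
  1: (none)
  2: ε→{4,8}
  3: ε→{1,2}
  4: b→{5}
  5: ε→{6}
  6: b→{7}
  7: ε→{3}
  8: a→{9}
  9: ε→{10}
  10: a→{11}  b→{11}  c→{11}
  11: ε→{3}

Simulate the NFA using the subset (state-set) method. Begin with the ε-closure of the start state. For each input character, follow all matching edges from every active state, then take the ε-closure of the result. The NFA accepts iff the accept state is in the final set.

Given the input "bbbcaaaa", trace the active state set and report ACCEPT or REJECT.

Answer: REJECT

Steps:
S₀ = ε-closure({0}) = {0,2,4,8}
'b' @ 1: {5,6}
'b' @ 2: {1,2,3,4,7,8}  (accept∈set)
'b' @ 3: {5,6}
'c' @ 4: {}  — dead — no transitions
rest 'aaaa' ignored (set empty)
final: {}; accept 1 not in set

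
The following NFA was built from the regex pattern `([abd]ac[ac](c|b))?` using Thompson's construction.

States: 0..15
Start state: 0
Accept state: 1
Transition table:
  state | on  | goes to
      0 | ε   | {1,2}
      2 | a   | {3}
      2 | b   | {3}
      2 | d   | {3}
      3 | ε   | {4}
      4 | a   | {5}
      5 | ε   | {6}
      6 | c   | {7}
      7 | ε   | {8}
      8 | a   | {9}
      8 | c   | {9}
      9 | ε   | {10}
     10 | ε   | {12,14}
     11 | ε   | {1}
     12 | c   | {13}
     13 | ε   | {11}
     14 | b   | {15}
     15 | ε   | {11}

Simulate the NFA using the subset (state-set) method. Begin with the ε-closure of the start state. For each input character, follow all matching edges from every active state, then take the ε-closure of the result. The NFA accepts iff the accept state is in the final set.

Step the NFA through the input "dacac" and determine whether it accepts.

Answer: ACCEPT

Steps:
S₀ = ε-closure({0}) = {0,1,2}
'd' @ 1: {3,4}
'a' @ 2: {5,6}
'c' @ 3: {7,8}
'a' @ 4: {9,10,12,14}
'c' @ 5: {1,11,13}  [accepting]
final: {1,11,13}; accept 1 in set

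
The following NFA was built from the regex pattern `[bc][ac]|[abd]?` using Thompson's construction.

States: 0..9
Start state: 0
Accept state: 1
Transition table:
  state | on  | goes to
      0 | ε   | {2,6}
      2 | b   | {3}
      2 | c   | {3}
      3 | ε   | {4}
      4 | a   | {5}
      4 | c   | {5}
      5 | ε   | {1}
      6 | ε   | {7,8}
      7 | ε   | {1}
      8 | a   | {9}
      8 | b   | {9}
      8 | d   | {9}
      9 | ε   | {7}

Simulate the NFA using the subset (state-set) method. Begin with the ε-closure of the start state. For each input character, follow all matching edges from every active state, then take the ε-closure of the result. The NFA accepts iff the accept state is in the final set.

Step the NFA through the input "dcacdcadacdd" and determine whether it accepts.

Answer: REJECT

Trace:
start: ε-closure({0}) = {0,1,2,6,7,8}
'd' @ 1: {1,7,9}  [accepting]
'c' @ 2: {}  — no active states
rest 'acdcadacdd' ignored (set empty)
final: {}; accept 1 not in set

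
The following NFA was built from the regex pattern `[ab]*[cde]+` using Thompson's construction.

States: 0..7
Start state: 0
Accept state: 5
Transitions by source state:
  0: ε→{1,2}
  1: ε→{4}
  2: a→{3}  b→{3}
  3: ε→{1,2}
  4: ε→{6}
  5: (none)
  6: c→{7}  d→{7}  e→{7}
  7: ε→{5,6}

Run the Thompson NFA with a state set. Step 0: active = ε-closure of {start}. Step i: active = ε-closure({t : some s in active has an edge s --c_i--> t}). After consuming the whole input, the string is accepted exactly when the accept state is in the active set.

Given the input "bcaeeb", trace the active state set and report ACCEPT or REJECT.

initial (ε-close {0}): {0,1,2,4,6}
'b' @ 1: {1,2,3,4,6}
'c' @ 2: {5,6,7}  ✓accept
'a' @ 3: {}  — dead — no transitions
rest 'eeb' ignored (set empty)
end set {} — state 5 not in

Answer: REJECT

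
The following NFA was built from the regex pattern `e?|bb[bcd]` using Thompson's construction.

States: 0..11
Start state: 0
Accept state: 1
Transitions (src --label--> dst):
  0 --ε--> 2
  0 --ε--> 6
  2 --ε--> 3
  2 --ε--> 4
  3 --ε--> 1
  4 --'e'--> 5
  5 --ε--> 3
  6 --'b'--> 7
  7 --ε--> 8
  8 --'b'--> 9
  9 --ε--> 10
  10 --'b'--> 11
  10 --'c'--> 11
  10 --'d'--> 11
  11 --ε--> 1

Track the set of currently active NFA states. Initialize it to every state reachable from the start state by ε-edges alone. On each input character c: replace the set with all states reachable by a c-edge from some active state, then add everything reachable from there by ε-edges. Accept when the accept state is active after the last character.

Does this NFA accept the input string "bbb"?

initial (ε-close {0}): {0,1,2,3,4,6}
'b' @ 1: {7,8}
'b' @ 2: {9,10}
'b' @ 3: {1,11}  [accepting]
after full input: {1,11}  (accept=1 in)

Answer: ACCEPT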